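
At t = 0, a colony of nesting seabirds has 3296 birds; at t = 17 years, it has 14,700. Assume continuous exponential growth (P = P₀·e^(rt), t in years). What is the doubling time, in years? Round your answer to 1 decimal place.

r = ln(14700/3296) / 17 = ln(4.45995) / 17 ≈ 0.087949 per year
doubling time = ln 2 / |r| = 0.69315 / 0.087949

doubling time ≈ 7.9 years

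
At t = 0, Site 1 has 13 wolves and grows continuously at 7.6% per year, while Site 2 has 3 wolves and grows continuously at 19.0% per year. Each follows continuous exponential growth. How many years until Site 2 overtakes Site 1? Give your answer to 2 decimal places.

t ≈ 12.86 years

13·e^(0.076t) = 3·e^(0.19t)
13/3 = e^((0.19 − 0.076)t) → ln(4.33333) = 0.114·t
t = 1.46634 / 0.114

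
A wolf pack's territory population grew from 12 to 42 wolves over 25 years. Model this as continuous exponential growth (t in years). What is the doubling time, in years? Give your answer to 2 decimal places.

doubling time ≈ 13.83 years

r = ln(42/12) / 25 = ln(3.5) / 25 ≈ 0.050111 per year
doubling time = ln 2 / |r| = 0.69315 / 0.050111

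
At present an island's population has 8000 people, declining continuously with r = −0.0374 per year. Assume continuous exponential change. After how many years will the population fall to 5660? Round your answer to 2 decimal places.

t ≈ 9.25 years

5660 = 8000 · e^(-0.0374·t)
t = ln(5660/8000) / -0.0374 = ln(0.7075) / -0.0374 = -0.34602 / -0.0374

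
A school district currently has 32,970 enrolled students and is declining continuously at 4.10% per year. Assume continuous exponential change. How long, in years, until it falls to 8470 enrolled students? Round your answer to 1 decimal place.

8470 = 32970 · e^(-0.041·t)
t = ln(8470/32970) / -0.041 = ln(0.2569) / -0.041 = -1.35907 / -0.041

t ≈ 33.1 years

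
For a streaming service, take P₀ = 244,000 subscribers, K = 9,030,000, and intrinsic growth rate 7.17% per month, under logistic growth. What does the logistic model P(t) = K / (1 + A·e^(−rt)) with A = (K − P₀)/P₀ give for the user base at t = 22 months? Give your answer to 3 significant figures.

A = (9030000 − 244000)/244000 = 36.0082
P(22) = 9030000 / (1 + 36.0082·e^(−0.0717·22)) = 9030000 / (1 + 36.0082·0.206511)
= 9030000 / 8.4361 ≈ 1070399.75

≈ 1,070,000 subscribers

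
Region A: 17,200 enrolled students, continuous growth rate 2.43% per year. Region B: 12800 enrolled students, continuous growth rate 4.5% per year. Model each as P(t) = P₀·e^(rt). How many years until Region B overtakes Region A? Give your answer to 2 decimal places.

17200·e^(0.0243t) = 12800·e^(0.045t)
17200/12800 = e^((0.045 − 0.0243)t) → ln(1.34375) = 0.0207·t
t = 0.29546 / 0.0207

t ≈ 14.27 years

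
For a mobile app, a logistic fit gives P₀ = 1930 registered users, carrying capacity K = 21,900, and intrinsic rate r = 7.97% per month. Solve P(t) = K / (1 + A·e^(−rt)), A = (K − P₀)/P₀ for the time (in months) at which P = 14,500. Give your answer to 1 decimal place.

A = (21900 − 1930)/1930 = 10.34715
14500 = 21900/(1 + 10.34715·e^(−0.0797t)) → 1 + 10.34715·e^(−0.0797t) = 1.51034
e^(−0.0797t) = 0.049322 → t = ln(20.27482)/0.0797 = 3.00938/0.0797

t ≈ 37.8 months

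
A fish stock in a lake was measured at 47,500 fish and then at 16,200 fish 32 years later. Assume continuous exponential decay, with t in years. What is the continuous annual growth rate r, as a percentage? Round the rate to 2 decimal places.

16200 = 47500 · e^(r·32)
e^(32r) = 16200/47500 = 0.34105
r = ln(0.34105) / 32 = -1.07572 / 32

r ≈ -3.36% per year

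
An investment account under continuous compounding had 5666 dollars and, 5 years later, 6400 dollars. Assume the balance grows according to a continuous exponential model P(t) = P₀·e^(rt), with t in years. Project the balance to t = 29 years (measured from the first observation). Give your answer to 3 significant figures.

r = ln(6400/5666) / 5 ≈ 0.024363 per year
P(29) = 5666 · e^(0.024363·29) = 5666 · 2.02693 ≈ 11484.61

≈ 11,500 dollars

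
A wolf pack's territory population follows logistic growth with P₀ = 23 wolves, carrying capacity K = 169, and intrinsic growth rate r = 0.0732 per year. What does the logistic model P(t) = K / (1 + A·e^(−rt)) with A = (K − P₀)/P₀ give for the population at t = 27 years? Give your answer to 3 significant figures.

≈ 89.9 wolves

A = (169 − 23)/23 = 6.34783
P(27) = 169 / (1 + 6.34783·e^(−0.0732·27)) = 169 / (1 + 6.34783·0.138567)
= 169 / 1.8796 ≈ 89.91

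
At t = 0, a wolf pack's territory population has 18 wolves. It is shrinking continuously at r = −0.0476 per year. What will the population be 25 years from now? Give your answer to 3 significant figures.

P(25) = 18 · e^(-0.0476·25) = 18 · e^(-1.19)
= 18 · 0.30422 ≈ 5.48

≈ 5.48 wolves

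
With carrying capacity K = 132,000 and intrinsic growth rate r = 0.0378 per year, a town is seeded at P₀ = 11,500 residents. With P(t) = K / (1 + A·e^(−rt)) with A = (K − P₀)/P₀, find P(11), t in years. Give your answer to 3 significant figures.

≈ 16,700 residents

A = (132000 − 11500)/11500 = 10.47826
P(11) = 132000 / (1 + 10.47826·e^(−0.0378·11)) = 132000 / (1 + 10.47826·0.659812)
= 132000 / 7.91368 ≈ 16679.97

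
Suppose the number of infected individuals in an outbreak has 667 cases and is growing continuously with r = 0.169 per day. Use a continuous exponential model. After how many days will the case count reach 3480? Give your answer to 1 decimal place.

3480 = 667 · e^(0.169·t)
t = ln(3480/667) / 0.169 = ln(5.21739) / 0.169 = 1.652 / 0.169

t ≈ 9.8 days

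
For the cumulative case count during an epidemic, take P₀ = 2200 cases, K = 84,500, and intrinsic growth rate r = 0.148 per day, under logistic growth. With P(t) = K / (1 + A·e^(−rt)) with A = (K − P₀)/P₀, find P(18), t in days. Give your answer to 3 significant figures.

A = (84500 − 2200)/2200 = 37.40909
P(18) = 84500 / (1 + 37.40909·e^(−0.148·18)) = 84500 / (1 + 37.40909·0.069669)
= 84500 / 3.60625 ≈ 23431.52

≈ 23,400 cases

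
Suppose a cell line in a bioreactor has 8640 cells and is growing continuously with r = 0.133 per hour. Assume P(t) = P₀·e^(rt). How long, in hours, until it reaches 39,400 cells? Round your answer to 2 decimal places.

t ≈ 11.41 hours

39400 = 8640 · e^(0.133·t)
t = ln(39400/8640) / 0.133 = ln(4.56019) / 0.133 = 1.51736 / 0.133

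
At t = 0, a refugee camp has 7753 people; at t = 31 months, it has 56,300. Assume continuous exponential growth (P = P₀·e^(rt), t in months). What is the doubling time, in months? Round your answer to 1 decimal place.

r = ln(56300/7753) / 31 = ln(7.26171) / 31 ≈ 0.063955 per month
doubling time = ln 2 / |r| = 0.69315 / 0.063955

doubling time ≈ 10.8 months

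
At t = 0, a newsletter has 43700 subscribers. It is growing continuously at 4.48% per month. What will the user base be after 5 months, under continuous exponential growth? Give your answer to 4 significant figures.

≈ 54,670 subscribers

P(5) = 43700 · e^(0.0448·5) = 43700 · e^(0.224)
= 43700 · 1.25107 ≈ 54671.8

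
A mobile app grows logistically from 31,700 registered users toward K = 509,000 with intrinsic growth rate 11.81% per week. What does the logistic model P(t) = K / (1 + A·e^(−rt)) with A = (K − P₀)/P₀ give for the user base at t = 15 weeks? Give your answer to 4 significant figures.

A = (509000 − 31700)/31700 = 15.05678
P(15) = 509000 / (1 + 15.05678·e^(−0.1181·15)) = 509000 / (1 + 15.05678·0.170078)
= 509000 / 3.56082 ≈ 142944.5

≈ 142,900 registered users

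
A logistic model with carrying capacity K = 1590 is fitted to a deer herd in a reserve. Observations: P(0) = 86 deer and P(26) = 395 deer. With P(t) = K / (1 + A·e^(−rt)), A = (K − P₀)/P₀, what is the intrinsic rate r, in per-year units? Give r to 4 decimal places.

A = (1590 − 86)/86 = 17.48837
395 = 1590/(1 + 17.48837·e^(−r·26)) → e^(−26r) = (4.02532 − 1)/17.48837 = 0.17299
r = −ln(0.17299)/26 = 1.75452/26

r ≈ 0.0675 per year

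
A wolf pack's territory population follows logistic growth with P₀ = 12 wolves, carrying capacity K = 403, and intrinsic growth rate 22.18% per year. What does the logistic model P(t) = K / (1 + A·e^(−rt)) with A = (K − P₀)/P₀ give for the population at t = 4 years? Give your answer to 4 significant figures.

≈ 27.95 wolves

A = (403 − 12)/12 = 32.58333
P(4) = 403 / (1 + 32.58333·e^(−0.2218·4)) = 403 / (1 + 32.58333·0.411807)
= 403 / 14.41805 ≈ 27.95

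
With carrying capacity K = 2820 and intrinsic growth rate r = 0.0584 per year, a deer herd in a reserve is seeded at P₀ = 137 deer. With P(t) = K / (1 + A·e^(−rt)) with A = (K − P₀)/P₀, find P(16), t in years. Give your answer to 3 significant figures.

≈ 324 deer

A = (2820 − 137)/137 = 19.58394
P(16) = 2820 / (1 + 19.58394·e^(−0.0584·16)) = 2820 / (1 + 19.58394·0.392821)
= 2820 / 8.69299 ≈ 324.4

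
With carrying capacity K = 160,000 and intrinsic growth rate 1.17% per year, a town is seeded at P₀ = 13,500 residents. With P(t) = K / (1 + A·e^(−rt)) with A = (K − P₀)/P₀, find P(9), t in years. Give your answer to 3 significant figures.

A = (160000 − 13500)/13500 = 10.85185
P(9) = 160000 / (1 + 10.85185·e^(−0.0117·9)) = 160000 / (1 + 10.85185·0.900054)
= 160000 / 10.76726 ≈ 14859.87

≈ 14,900 residents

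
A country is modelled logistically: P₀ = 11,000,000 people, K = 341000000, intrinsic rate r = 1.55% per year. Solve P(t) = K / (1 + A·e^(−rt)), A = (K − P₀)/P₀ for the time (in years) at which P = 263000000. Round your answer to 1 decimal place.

A = (341000000 − 11000000)/11000000 = 30
263000000 = 341000000/(1 + 30·e^(−0.0155t)) → 1 + 30·e^(−0.0155t) = 1.29658
e^(−0.0155t) = 0.009886 → t = ln(101.15385)/0.0155 = 4.61664/0.0155

t ≈ 297.8 years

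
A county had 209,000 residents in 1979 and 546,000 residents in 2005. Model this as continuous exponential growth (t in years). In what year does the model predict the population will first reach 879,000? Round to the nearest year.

r = ln(546000/209000) / 26 = 0.96028/26 ≈ 0.036934 per year
t = ln(879000/209000) / r = 1.43645/0.036934 ≈ 38.89 years after 1979

year 2018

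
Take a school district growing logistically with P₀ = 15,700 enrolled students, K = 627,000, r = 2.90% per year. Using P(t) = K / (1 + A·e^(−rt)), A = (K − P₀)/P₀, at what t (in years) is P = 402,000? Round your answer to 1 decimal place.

A = (627000 − 15700)/15700 = 38.93631
402000 = 627000/(1 + 38.93631·e^(−0.029t)) → 1 + 38.93631·e^(−0.029t) = 1.5597
e^(−0.029t) = 0.014375 → t = ln(69.5662)/0.029 = 4.24228/0.029

t ≈ 146.3 years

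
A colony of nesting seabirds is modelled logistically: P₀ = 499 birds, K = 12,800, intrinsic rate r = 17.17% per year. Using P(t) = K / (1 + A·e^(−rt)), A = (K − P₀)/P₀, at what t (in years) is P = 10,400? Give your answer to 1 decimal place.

t ≈ 27.2 years

A = (12800 − 499)/499 = 24.6513
10400 = 12800/(1 + 24.6513·e^(−0.1717t)) → 1 + 24.6513·e^(−0.1717t) = 1.23077
e^(−0.1717t) = 0.009361 → t = ln(106.82231)/0.1717 = 4.67117/0.1717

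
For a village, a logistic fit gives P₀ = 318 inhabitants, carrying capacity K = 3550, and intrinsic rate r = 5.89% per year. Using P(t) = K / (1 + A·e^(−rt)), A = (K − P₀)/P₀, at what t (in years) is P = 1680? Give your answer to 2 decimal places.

A = (3550 − 318)/318 = 10.16352
1680 = 3550/(1 + 10.16352·e^(−0.0589t)) → 1 + 10.16352·e^(−0.0589t) = 2.1131
e^(−0.0589t) = 0.109519 → t = ln(9.13086)/0.0589 = 2.21166/0.0589

t ≈ 37.55 years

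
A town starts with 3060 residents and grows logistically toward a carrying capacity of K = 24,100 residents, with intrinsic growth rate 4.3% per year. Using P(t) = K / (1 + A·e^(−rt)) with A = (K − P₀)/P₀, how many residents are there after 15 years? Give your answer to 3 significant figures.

A = (24100 − 3060)/3060 = 6.87582
P(15) = 24100 / (1 + 6.87582·e^(−0.043·15)) = 24100 / (1 + 6.87582·0.524663)
= 24100 / 4.60748 ≈ 5230.62

≈ 5,230 residents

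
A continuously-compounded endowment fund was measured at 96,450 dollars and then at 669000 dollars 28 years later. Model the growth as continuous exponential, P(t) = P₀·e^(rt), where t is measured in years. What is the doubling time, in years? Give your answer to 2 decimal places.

doubling time ≈ 10.02 years

r = ln(669000/96450) / 28 = ln(6.93624) / 28 ≈ 0.06917 per year
doubling time = ln 2 / |r| = 0.69315 / 0.06917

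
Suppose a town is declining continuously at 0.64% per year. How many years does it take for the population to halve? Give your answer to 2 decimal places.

half-life ≈ 108.30 years

half-life = ln(2) / |r| = 0.69315 / 0.0064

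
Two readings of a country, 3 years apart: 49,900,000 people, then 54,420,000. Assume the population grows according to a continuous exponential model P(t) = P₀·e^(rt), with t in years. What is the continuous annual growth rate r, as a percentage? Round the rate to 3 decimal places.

r ≈ 2.890% per year

54420000 = 49900000 · e^(r·3)
e^(3r) = 54420000/49900000 = 1.09058
r = ln(1.09058) / 3 = 0.08671 / 3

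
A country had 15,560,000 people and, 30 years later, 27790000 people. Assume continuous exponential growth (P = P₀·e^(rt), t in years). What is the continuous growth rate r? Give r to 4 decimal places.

27790000 = 15560000 · e^(r·30)
e^(30r) = 27790000/15560000 = 1.78599
r = ln(1.78599) / 30 = 0.57997 / 30

r ≈ 0.0193 per year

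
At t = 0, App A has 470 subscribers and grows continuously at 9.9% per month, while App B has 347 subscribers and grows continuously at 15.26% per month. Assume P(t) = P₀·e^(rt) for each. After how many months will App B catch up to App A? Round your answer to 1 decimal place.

t ≈ 5.7 months

470·e^(0.099t) = 347·e^(0.1526t)
470/347 = e^((0.1526 − 0.099)t) → ln(1.35447) = 0.0536·t
t = 0.30341 / 0.0536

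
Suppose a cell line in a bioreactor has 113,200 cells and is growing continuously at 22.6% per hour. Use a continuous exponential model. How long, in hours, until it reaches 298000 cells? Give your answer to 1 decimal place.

298000 = 113200 · e^(0.226·t)
t = ln(298000/113200) / 0.226 = ln(2.63251) / 0.226 = 0.96794 / 0.226

t ≈ 4.3 hours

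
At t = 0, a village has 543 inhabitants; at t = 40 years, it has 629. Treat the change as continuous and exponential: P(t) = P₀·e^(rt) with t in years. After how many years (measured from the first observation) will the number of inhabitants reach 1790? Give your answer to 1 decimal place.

r = ln(629/543) / 40 ≈ 0.003676 per year
t = ln(1790/543) / r = 1.19286 / 0.003676 ≈ 324.54

t ≈ 324.5 years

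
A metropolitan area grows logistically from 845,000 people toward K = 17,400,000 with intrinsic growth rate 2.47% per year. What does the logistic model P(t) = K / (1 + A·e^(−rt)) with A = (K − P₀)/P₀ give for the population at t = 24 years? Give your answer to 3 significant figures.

≈ 1,470,000 people

A = (17400000 − 845000)/845000 = 19.59172
P(24) = 17400000 / (1 + 19.59172·e^(−0.0247·24)) = 17400000 / (1 + 19.59172·0.552777)
= 17400000 / 11.82986 ≈ 1470854.68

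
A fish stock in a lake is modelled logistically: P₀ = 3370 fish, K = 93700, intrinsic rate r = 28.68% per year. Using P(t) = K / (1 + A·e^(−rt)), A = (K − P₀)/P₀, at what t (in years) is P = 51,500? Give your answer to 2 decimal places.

A = (93700 − 3370)/3370 = 26.80415
51500 = 93700/(1 + 26.80415·e^(−0.2868t)) → 1 + 26.80415·e^(−0.2868t) = 1.81942
e^(−0.2868t) = 0.030571 → t = ln(32.71123)/0.2868 = 3.48772/0.2868

t ≈ 12.16 years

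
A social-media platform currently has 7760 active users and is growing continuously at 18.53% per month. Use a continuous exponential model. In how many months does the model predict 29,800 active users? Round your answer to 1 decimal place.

t ≈ 7.3 months

29800 = 7760 · e^(0.1853·t)
t = ln(29800/7760) / 0.1853 = ln(3.84021) / 0.1853 = 1.34553 / 0.1853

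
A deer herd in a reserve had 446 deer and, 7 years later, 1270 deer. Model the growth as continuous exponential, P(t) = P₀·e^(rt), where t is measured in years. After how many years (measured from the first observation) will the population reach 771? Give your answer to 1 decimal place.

t ≈ 3.7 years

r = ln(1270/446) / 7 ≈ 0.149493 per year
t = ln(771/446) / r = 0.54737 / 0.149493 ≈ 3.661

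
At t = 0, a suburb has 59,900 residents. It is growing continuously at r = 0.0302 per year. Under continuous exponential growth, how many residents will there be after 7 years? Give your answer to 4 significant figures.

P(7) = 59900 · e^(0.0302·7) = 59900 · e^(0.2114)
= 59900 · 1.23541 ≈ 74000.84

≈ 74,000 residents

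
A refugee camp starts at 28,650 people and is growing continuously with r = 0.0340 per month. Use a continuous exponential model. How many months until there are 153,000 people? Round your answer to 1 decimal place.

153000 = 28650 · e^(0.034·t)
t = ln(153000/28650) / 0.034 = ln(5.34031) / 0.034 = 1.67528 / 0.034

t ≈ 49.3 months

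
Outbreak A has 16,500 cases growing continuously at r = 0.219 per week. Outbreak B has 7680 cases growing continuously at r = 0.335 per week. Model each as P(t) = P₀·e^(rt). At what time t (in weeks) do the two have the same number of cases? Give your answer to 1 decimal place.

16500·e^(0.219t) = 7680·e^(0.335t)
16500/7680 = e^((0.335 − 0.219)t) → ln(2.14844) = 0.116·t
t = 0.76474 / 0.116

t ≈ 6.6 weeks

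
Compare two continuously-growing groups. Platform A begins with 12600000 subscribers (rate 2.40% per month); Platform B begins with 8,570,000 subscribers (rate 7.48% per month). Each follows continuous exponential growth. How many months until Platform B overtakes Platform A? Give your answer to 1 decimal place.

12600000·e^(0.024t) = 8570000·e^(0.0748t)
12600000/8570000 = e^((0.0748 − 0.024)t) → ln(1.47025) = 0.0508·t
t = 0.38543 / 0.0508

t ≈ 7.6 months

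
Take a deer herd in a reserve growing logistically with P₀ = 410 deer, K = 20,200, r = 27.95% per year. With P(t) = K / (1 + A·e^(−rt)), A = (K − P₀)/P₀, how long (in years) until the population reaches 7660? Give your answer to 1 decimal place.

A = (20200 − 410)/410 = 48.26829
7660 = 20200/(1 + 48.26829·e^(−0.2795t)) → 1 + 48.26829·e^(−0.2795t) = 2.63708
e^(−0.2795t) = 0.033916 → t = ln(29.48446)/0.2795 = 3.38386/0.2795

t ≈ 12.1 years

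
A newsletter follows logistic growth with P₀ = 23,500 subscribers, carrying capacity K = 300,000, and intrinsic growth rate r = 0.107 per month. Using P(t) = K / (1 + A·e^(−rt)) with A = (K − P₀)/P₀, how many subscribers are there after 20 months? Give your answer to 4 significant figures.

A = (300000 − 23500)/23500 = 11.76596
P(20) = 300000 / (1 + 11.76596·e^(−0.107·20)) = 300000 / (1 + 11.76596·0.117655)
= 300000 / 2.38432 ≈ 125821.94

≈ 125,800 subscribers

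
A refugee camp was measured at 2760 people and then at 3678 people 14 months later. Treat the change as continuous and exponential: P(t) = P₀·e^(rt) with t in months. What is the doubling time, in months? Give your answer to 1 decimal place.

r = ln(3678/2760) / 14 = ln(1.33261) / 14 ≈ 0.02051 per month
doubling time = ln 2 / |r| = 0.69315 / 0.02051

doubling time ≈ 33.8 months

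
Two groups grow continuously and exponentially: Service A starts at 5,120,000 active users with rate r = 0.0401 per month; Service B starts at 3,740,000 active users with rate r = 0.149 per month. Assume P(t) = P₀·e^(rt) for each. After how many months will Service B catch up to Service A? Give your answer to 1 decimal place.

5120000·e^(0.0401t) = 3740000·e^(0.149t)
5120000/3740000 = e^((0.149 − 0.0401)t) → ln(1.36898) = 0.1089·t
t = 0.31407 / 0.1089

t ≈ 2.9 months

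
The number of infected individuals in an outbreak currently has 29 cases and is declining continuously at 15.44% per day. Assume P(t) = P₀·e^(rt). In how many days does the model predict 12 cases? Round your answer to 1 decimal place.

12 = 29 · e^(-0.1544·t)
t = ln(12/29) / -0.1544 = ln(0.41379) / -0.1544 = -0.88239 / -0.1544

t ≈ 5.7 days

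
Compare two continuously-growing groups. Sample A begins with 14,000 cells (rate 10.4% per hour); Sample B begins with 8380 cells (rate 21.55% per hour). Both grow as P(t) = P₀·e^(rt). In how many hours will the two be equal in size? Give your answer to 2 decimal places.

t ≈ 4.60 hours

14000·e^(0.104t) = 8380·e^(0.2155t)
14000/8380 = e^((0.2155 − 0.104)t) → ln(1.67064) = 0.1115·t
t = 0.51321 / 0.1115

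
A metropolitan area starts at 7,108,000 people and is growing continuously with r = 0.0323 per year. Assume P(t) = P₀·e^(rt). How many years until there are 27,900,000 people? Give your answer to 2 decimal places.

t ≈ 42.33 years

27900000 = 7108000 · e^(0.0323·t)
t = ln(27900000/7108000) / 0.0323 = ln(3.92515) / 0.0323 = 1.36741 / 0.0323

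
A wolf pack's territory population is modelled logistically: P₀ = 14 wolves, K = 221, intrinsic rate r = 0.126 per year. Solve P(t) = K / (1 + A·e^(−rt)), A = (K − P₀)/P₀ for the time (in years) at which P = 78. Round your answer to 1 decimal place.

t ≈ 16.6 years

A = (221 − 14)/14 = 14.78571
78 = 221/(1 + 14.78571·e^(−0.126t)) → 1 + 14.78571·e^(−0.126t) = 2.83333
e^(−0.126t) = 0.123994 → t = ln(8.06494)/0.126 = 2.08753/0.126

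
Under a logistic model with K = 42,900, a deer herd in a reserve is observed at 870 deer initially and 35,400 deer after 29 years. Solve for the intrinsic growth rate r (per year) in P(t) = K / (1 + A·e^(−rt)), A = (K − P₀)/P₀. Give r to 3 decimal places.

r ≈ 0.187 per year

A = (42900 − 870)/870 = 48.31034
35400 = 42900/(1 + 48.31034·e^(−r·29)) → e^(−29r) = (1.21186 − 1)/48.31034 = 0.004385
r = −ln(0.004385)/29 = 5.42945/29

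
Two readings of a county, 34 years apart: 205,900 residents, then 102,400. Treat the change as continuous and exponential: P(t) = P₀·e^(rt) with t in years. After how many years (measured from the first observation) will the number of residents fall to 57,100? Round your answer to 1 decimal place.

t ≈ 62.4 years

r = ln(102400/205900) / 34 ≈ -0.020544 per year
t = ln(57100/205900) / r = -1.28259 / -0.020544 ≈ 62.43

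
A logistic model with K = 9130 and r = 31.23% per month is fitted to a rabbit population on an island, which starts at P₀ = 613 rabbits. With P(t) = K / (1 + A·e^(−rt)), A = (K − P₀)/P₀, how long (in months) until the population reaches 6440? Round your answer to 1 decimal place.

t ≈ 11.2 months

A = (9130 − 613)/613 = 13.89396
6440 = 9130/(1 + 13.89396·e^(−0.3123t)) → 1 + 13.89396·e^(−0.3123t) = 1.4177
e^(−0.3123t) = 0.030064 → t = ln(33.26287)/0.3123 = 3.50444/0.3123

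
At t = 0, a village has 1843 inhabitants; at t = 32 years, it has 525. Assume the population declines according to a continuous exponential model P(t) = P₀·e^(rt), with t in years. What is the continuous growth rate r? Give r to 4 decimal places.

525 = 1843 · e^(r·32)
e^(32r) = 525/1843 = 0.28486
r = ln(0.28486) / 32 = -1.25575 / 32

r ≈ -0.0392 per year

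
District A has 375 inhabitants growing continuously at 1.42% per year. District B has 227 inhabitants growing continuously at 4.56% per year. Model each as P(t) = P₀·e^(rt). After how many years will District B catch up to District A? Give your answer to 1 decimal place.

t ≈ 16.0 years

375·e^(0.0142t) = 227·e^(0.0456t)
375/227 = e^((0.0456 − 0.0142)t) → ln(1.65198) = 0.0314·t
t = 0.50198 / 0.0314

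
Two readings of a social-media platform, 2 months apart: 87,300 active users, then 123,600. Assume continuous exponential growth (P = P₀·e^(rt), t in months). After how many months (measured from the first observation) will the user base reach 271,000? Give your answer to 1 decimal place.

r = ln(123600/87300) / 2 ≈ 0.17385 per month
t = ln(271000/87300) / r = 1.13277 / 0.17385 ≈ 6.516

t ≈ 6.5 months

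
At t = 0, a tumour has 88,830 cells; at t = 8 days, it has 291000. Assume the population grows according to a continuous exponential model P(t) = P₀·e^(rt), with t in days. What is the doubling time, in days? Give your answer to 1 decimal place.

r = ln(291000/88830) / 8 = ln(3.27592) / 8 ≈ 0.148325 per day
doubling time = ln 2 / |r| = 0.69315 / 0.148325

doubling time ≈ 4.7 days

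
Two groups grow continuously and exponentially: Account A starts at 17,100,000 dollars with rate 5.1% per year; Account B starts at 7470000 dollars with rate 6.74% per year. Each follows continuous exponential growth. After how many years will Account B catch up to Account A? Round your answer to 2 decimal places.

17100000·e^(0.051t) = 7470000·e^(0.0674t)
17100000/7470000 = e^((0.0674 − 0.051)t) → ln(2.28916) = 0.0164·t
t = 0.82818 / 0.0164

t ≈ 50.50 years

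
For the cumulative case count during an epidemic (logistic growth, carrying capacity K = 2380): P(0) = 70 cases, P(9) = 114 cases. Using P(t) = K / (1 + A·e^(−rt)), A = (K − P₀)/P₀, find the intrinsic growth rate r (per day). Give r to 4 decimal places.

r ≈ 0.0563 per day

A = (2380 − 70)/70 = 33
114 = 2380/(1 + 33·e^(−r·9)) → e^(−9r) = (20.87719 − 1)/33 = 0.602339
r = −ln(0.602339)/9 = 0.50693/9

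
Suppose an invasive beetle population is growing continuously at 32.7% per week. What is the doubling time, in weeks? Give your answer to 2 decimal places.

doubling time = ln(2) / |r| = 0.69315 / 0.327

doubling time ≈ 2.12 weeks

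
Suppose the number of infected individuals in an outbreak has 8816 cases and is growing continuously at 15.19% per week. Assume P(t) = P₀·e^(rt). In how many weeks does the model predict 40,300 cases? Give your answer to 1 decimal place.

40300 = 8816 · e^(0.1519·t)
t = ln(40300/8816) / 0.1519 = ln(4.57123) / 0.1519 = 1.51978 / 0.1519

t ≈ 10.0 weeks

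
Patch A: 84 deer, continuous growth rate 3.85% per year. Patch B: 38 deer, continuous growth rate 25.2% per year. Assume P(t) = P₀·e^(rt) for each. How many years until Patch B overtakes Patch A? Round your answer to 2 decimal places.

t ≈ 3.72 years

84·e^(0.0385t) = 38·e^(0.252t)
84/38 = e^((0.252 − 0.0385)t) → ln(2.21053) = 0.2135·t
t = 0.79323 / 0.2135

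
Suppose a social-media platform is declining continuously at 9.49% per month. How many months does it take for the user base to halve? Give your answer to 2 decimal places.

half-life = ln(2) / |r| = 0.69315 / 0.0949

half-life ≈ 7.30 months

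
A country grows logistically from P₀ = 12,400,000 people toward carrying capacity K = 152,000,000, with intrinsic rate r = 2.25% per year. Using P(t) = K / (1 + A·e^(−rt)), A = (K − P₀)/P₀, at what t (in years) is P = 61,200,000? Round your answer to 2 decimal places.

t ≈ 90.07 years

A = (152000000 − 12400000)/12400000 = 11.25806
61200000 = 152000000/(1 + 11.25806·e^(−0.0225t)) → 1 + 11.25806·e^(−0.0225t) = 2.48366
e^(−0.0225t) = 0.131786 → t = ln(7.58803)/0.0225 = 2.02657/0.0225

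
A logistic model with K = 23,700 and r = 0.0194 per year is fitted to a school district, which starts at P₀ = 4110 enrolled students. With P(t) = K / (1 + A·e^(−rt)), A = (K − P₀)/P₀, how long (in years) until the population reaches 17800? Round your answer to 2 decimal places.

t ≈ 137.41 years

A = (23700 − 4110)/4110 = 4.76642
17800 = 23700/(1 + 4.76642·e^(−0.0194t)) → 1 + 4.76642·e^(−0.0194t) = 1.33146
e^(−0.0194t) = 0.069541 → t = ln(14.38006)/0.0194 = 2.66584/0.0194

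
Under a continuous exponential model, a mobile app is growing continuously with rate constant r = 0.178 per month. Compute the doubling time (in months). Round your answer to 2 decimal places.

doubling time = ln(2) / |r| = 0.69315 / 0.178

doubling time ≈ 3.89 months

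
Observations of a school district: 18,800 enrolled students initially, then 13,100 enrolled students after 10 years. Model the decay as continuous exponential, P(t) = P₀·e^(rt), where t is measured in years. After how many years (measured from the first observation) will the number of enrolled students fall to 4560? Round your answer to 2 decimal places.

r = ln(13100/18800) / 10 ≈ -0.036124 per year
t = ln(4560/18800) / r = -1.41653 / -0.036124 ≈ 39.213

t ≈ 39.21 years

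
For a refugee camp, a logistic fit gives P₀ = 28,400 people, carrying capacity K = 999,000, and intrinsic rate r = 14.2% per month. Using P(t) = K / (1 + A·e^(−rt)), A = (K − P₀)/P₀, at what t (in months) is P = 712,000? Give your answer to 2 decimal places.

A = (999000 − 28400)/28400 = 34.17606
712000 = 999000/(1 + 34.17606·e^(−0.142t)) → 1 + 34.17606·e^(−0.142t) = 1.40309
e^(−0.142t) = 0.011795 → t = ln(84.7852)/0.142 = 4.44012/0.142

t ≈ 31.27 months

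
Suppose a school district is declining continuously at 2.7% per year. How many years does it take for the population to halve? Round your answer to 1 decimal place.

half-life = ln(2) / |r| = 0.69315 / 0.027

half-life ≈ 25.7 years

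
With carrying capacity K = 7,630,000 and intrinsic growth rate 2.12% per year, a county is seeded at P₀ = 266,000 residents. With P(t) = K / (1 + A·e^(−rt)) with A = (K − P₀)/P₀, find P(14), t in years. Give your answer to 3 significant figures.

A = (7630000 − 266000)/266000 = 27.68421
P(14) = 7630000 / (1 + 27.68421·e^(−0.0212·14)) = 7630000 / (1 + 27.68421·0.743193)
= 7630000 / 21.5747 ≈ 353654.95

≈ 354,000 residents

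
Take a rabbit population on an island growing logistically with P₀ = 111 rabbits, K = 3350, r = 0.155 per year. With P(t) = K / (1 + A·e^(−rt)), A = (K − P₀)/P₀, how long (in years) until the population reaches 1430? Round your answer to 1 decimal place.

t ≈ 19.9 years

A = (3350 − 111)/111 = 29.18018
1430 = 3350/(1 + 29.18018·e^(−0.155t)) → 1 + 29.18018·e^(−0.155t) = 2.34266
e^(−0.155t) = 0.046013 → t = ln(21.73316)/0.155 = 3.07884/0.155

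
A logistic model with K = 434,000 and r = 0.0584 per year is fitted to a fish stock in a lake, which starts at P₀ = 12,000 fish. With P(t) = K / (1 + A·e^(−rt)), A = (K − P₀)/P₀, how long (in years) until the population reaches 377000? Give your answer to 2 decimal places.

A = (434000 − 12000)/12000 = 35.16667
377000 = 434000/(1 + 35.16667·e^(−0.0584t)) → 1 + 35.16667·e^(−0.0584t) = 1.15119
e^(−0.0584t) = 0.004299 → t = ln(232.59357)/0.0584 = 5.44929/0.0584

t ≈ 93.31 years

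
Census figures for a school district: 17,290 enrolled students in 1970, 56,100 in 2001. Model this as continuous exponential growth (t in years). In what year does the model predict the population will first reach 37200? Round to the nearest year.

r = ln(56100/17290) / 31 = 1.17701/31 ≈ 0.037968 per year
t = ln(37200/17290) / r = 0.76618/0.037968 ≈ 20.18 years after 1970

year 1990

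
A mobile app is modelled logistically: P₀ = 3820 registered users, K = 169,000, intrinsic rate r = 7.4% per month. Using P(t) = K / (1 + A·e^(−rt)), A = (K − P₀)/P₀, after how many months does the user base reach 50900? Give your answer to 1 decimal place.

A = (169000 − 3820)/3820 = 43.24084
50900 = 169000/(1 + 43.24084·e^(−0.074t)) → 1 + 43.24084·e^(−0.074t) = 3.32024
e^(−0.074t) = 0.053658 → t = ln(18.6364)/0.074 = 2.92512/0.074

t ≈ 39.5 months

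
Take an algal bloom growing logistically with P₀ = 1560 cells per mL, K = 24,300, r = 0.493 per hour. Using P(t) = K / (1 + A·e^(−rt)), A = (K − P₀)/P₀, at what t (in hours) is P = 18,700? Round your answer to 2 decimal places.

t ≈ 7.88 hours

A = (24300 − 1560)/1560 = 14.57692
18700 = 24300/(1 + 14.57692·e^(−0.493t)) → 1 + 14.57692·e^(−0.493t) = 1.29947
e^(−0.493t) = 0.020544 → t = ln(48.67651)/0.493 = 3.8852/0.493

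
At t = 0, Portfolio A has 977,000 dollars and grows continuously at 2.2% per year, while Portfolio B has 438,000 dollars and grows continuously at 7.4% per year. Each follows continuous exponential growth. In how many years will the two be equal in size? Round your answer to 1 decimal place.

t ≈ 15.4 years

977000·e^(0.022t) = 438000·e^(0.074t)
977000/438000 = e^((0.074 − 0.022)t) → ln(2.23059) = 0.052·t
t = 0.80227 / 0.052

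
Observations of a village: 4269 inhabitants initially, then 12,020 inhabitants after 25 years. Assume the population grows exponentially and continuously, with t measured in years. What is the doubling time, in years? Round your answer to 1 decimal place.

doubling time ≈ 16.7 years

r = ln(12020/4269) / 25 = ln(2.81565) / 25 ≈ 0.041408 per year
doubling time = ln 2 / |r| = 0.69315 / 0.041408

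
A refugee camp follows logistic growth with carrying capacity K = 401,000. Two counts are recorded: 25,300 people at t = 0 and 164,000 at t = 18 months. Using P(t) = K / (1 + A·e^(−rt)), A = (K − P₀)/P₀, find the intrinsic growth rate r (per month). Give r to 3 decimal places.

r ≈ 0.129 per month

A = (401000 − 25300)/25300 = 14.8498
164000 = 401000/(1 + 14.8498·e^(−r·18)) → e^(−18r) = (2.44512 − 1)/14.8498 = 0.097316
r = −ln(0.097316)/18 = 2.32979/18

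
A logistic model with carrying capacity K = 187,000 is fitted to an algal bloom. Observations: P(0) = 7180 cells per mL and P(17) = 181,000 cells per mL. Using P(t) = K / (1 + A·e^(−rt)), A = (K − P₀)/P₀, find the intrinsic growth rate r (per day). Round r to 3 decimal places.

r ≈ 0.390 per day

A = (187000 − 7180)/7180 = 25.04457
181000 = 187000/(1 + 25.04457·e^(−r·17)) → e^(−17r) = (1.03315 − 1)/25.04457 = 0.001324
r = −ln(0.001324)/17 = 6.62739/17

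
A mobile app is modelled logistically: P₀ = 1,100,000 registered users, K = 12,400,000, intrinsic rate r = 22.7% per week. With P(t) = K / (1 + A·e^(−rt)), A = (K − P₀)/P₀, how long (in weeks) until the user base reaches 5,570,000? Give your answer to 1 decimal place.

t ≈ 9.4 weeks

A = (12400000 − 1100000)/1100000 = 10.27273
5570000 = 12400000/(1 + 10.27273·e^(−0.227t)) → 1 + 10.27273·e^(−0.227t) = 2.22621
e^(−0.227t) = 0.119366 → t = ln(8.37761)/0.227 = 2.12556/0.227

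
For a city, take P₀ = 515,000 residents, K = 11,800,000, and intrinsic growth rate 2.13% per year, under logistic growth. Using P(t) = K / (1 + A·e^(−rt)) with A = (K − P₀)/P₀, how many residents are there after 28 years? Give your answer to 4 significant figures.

≈ 902,900 residents

A = (11800000 − 515000)/515000 = 21.91262
P(28) = 11800000 / (1 + 21.91262·e^(−0.0213·28)) = 11800000 / (1 + 21.91262·0.550791)
= 11800000 / 13.06927 ≈ 902881.14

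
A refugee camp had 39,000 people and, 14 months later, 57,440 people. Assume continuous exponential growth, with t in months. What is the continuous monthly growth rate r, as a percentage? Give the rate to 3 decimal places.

r ≈ 2.766% per month

57440 = 39000 · e^(r·14)
e^(14r) = 57440/39000 = 1.47282
r = ln(1.47282) / 14 = 0.38718 / 14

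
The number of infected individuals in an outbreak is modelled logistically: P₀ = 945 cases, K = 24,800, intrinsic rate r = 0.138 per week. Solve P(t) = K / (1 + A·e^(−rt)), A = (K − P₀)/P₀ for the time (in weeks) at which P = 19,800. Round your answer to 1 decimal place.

t ≈ 33.4 weeks

A = (24800 − 945)/945 = 25.24339
19800 = 24800/(1 + 25.24339·e^(−0.138t)) → 1 + 25.24339·e^(−0.138t) = 1.25253
e^(−0.138t) = 0.010004 → t = ln(99.96381)/0.138 = 4.60481/0.138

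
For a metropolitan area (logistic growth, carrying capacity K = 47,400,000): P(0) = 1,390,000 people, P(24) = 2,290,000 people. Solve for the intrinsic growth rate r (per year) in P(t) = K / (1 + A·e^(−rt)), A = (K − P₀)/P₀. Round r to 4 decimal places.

r ≈ 0.0216 per year

A = (47400000 − 1390000)/1390000 = 33.10072
2290000 = 47400000/(1 + 33.10072·e^(−r·24)) → e^(−24r) = (20.69869 − 1)/33.10072 = 0.595114
r = −ln(0.595114)/24 = 0.519/24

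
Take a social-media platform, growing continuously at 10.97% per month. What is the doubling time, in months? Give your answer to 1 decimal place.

doubling time ≈ 6.3 months

doubling time = ln(2) / |r| = 0.69315 / 0.1097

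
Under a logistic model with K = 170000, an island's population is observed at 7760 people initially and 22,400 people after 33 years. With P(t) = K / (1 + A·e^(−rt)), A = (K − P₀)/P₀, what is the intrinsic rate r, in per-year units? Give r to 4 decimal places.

A = (170000 − 7760)/7760 = 20.90722
22400 = 170000/(1 + 20.90722·e^(−r·33)) → e^(−33r) = (7.58929 − 1)/20.90722 = 0.315168
r = −ln(0.315168)/33 = 1.15465/33

r ≈ 0.0350 per year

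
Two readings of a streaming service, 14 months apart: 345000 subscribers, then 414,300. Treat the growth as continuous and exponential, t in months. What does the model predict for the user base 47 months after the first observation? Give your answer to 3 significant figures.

≈ 638,000 subscribers

r = ln(414300/345000) / 14 ≈ 0.013075 per month
P(47) = 345000 · e^(0.013075·47) = 345000 · 1.84875 ≈ 637819.78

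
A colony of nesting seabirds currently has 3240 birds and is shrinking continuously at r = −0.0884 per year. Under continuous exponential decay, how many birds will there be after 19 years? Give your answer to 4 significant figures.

≈ 604.1 birds

P(19) = 3240 · e^(-0.0884·19) = 3240 · e^(-1.6796)
= 3240 · 0.18645 ≈ 604.09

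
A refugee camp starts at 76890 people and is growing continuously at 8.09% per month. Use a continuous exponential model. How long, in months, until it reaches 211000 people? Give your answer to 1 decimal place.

211000 = 76890 · e^(0.0809·t)
t = ln(211000/76890) / 0.0809 = ln(2.74418) / 0.0809 = 1.00948 / 0.0809

t ≈ 12.5 months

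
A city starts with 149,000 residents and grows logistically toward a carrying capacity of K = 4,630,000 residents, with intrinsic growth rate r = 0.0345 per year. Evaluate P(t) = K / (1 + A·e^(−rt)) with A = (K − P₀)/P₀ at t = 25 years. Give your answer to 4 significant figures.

≈ 338,100 residents

A = (4630000 − 149000)/149000 = 30.07383
P(25) = 4630000 / (1 + 30.07383·e^(−0.0345·25)) = 4630000 / (1 + 30.07383·0.422105)
= 4630000 / 13.69433 ≈ 338096.2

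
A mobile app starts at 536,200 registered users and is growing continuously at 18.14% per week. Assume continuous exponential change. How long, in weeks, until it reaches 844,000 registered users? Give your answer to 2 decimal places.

844000 = 536200 · e^(0.1814·t)
t = ln(844000/536200) / 0.1814 = ln(1.57404) / 0.1814 = 0.45365 / 0.1814

t ≈ 2.50 weeks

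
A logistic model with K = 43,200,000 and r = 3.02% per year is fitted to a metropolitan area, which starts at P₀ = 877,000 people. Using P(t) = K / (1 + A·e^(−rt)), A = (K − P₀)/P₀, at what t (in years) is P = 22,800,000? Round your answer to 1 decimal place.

A = (43200000 − 877000)/877000 = 48.25884
22800000 = 43200000/(1 + 48.25884·e^(−0.0302t)) → 1 + 48.25884·e^(−0.0302t) = 1.89474
e^(−0.0302t) = 0.01854 → t = ln(53.93635)/0.0302 = 3.9878/0.0302

t ≈ 132.0 years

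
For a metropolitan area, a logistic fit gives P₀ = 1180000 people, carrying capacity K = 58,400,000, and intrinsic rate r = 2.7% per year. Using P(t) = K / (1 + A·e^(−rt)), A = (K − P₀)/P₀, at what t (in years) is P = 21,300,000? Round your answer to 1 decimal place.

t ≈ 123.2 years

A = (58400000 − 1180000)/1180000 = 48.49153
21300000 = 58400000/(1 + 48.49153·e^(−0.027t)) → 1 + 48.49153·e^(−0.027t) = 2.74178
e^(−0.027t) = 0.035919 → t = ln(27.84015)/0.027 = 3.32648/0.027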